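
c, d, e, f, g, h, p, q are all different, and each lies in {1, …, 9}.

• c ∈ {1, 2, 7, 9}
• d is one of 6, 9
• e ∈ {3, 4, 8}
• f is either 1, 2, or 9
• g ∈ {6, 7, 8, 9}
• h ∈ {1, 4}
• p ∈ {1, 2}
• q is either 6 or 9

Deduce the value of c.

Among the 8 variables, 3 fits only e (and all 8 values in {1, 2, 3, 4, 6, 7, 8, 9} must be used), so e = 3.
Among the 7 still-open variables, 4 fits only h (and all 7 values in {1, 2, 4, 6, 7, 8, 9} must be used), so h = 4.
The 6 still-open variables together cover exactly {1, 2, 6, 7, 8, 9} — 6 values for 6 variables — and 8 appears only in g's list, so g = 8.
The 5 still-open variables together cover exactly {1, 2, 6, 7, 9} — 5 values for 5 variables — and 7 appears only in c's list, so c = 7.

7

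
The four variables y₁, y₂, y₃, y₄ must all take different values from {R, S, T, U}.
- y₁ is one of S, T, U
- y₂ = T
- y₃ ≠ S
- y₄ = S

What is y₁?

y₂ must be T (only option left). Strike T from y₁, y₃.
That leaves y₄ = S. Remove S from y₁.
So y₁ = U.

U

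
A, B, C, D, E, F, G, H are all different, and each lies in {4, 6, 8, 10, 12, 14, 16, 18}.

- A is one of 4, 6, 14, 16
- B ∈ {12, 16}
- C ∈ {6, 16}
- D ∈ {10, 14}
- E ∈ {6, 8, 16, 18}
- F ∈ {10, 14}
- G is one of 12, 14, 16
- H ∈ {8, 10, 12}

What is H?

The 8 variables draw from only 8 values {4, 6, 8, 10, 12, 14, 16, 18}, so each is used; only A can be 4, hence A = 4.
The 7 still-open variables together cover exactly {6, 8, 10, 12, 14, 16, 18} — 7 values for 7 variables — and 18 appears only in E's list, so E = 18.
The 6 still-open variables together cover exactly {6, 8, 10, 12, 14, 16} — 6 values for 6 variables — and 6 appears only in C's list, so C = 6.
The 5 still-open variables draw from only 5 values {8, 10, 12, 14, 16}, so each is used; only H can be 8, hence H = 8.

8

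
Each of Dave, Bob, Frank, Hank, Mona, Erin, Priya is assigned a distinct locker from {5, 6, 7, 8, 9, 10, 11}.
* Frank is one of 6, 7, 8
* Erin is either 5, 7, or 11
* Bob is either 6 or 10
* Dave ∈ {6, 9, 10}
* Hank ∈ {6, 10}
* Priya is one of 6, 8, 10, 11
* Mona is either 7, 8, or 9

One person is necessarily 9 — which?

The 7 variables together cover exactly {5, 6, 7, 8, 9, 10, 11} — 7 values for 7 variables — and 5 appears only in Erin's list, so Erin = 5.
The 6 still-open variables together cover exactly {6, 7, 8, 9, 10, 11} — 6 values for 6 variables — and 11 appears only in Priya's list, so Priya = 11.
Bob and Hank share exactly the 2 values {6, 10}; by pigeonhole those values go to them, so strike 6, 10 from Dave, Frank.
So 9 goes to Dave.

Dave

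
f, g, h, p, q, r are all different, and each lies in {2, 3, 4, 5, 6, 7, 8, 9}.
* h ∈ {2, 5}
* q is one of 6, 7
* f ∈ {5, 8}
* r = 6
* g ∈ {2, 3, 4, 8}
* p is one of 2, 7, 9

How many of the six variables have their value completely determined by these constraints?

r's domain is down to {6}, so r = 6. So q can't be 6.
q's domain is down to {7}, so q = 7. So p can't be 7.
Determined: q=7, r=6. The other variables each still have more than one consistent value. That makes 2.

2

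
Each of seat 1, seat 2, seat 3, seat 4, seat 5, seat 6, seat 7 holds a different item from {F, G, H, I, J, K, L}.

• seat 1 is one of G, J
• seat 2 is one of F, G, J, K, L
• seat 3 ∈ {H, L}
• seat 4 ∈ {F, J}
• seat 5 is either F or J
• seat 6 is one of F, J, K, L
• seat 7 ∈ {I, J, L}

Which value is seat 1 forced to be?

G

The 7 variables together cover exactly {F, G, H, I, J, K, L} — 7 values for 7 variables — and H appears only in seat 3's list, so seat 3 = H.
The 6 still-open variables together cover exactly {F, G, I, J, K, L} — 6 values for 6 variables — and I appears only in seat 7's list, so seat 7 = I.
seat 4 and seat 5 between them cover only {F, J} — a naked pair. Remove those values from seat 1, seat 2, seat 6.
So seat 1 = G.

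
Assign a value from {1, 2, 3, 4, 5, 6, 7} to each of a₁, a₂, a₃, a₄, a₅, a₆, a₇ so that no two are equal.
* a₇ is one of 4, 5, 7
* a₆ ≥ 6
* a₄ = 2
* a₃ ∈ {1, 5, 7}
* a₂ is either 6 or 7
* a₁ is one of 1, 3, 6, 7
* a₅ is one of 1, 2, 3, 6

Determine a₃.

5

a₄ must be 2 (only option left). Strike 2 from a₅.
Among the 6 still-open variables, 4 fits only a₇ (and all 6 values in {1, 3, 4, 5, 6, 7} must be used), so a₇ = 4.
Among the 5 still-open variables, 5 fits only a₃ (and all 5 values in {1, 3, 5, 6, 7} must be used), so a₃ = 5.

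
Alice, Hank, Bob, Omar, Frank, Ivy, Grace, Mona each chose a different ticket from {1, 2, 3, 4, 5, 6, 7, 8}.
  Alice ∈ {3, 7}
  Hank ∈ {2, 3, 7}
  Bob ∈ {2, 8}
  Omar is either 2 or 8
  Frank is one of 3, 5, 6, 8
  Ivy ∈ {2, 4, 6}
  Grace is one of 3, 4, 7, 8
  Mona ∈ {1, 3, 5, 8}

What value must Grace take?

4

The 8 variables draw from only 8 values {1, 2, 3, 4, 5, 6, 7, 8}, so each is used; only Mona can be 1, hence Mona = 1.
The 7 still-open variables together cover exactly {2, 3, 4, 5, 6, 7, 8} — 7 values for 7 variables — and 5 appears only in Frank's list, so Frank = 5.
The 6 still-open variables together cover exactly {2, 3, 4, 6, 7, 8} — 6 values for 6 variables — and 6 appears only in Ivy's list, so Ivy = 6.
The 5 still-open variables draw from only 5 values {2, 3, 4, 7, 8}, so each is used; only Grace can be 4, hence Grace = 4.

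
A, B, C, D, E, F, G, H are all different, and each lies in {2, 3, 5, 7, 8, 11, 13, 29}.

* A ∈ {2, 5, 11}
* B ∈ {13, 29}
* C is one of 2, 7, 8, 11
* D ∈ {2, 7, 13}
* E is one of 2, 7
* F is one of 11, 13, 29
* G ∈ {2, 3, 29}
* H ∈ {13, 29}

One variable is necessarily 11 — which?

F

The 8 variables draw from only 8 values {2, 3, 5, 7, 8, 11, 13, 29}, so each is used; only G can be 3, hence G = 3.
Among the 7 still-open variables, 5 fits only A (and all 7 values in {2, 5, 7, 8, 11, 13, 29} must be used), so A = 5.
The 6 still-open variables draw from only 6 values {2, 7, 8, 11, 13, 29}, so each is used; only C can be 8, hence C = 8.
Among the 5 still-open variables, 11 fits only F (and all 5 values in {2, 7, 11, 13, 29} must be used), so F = 11.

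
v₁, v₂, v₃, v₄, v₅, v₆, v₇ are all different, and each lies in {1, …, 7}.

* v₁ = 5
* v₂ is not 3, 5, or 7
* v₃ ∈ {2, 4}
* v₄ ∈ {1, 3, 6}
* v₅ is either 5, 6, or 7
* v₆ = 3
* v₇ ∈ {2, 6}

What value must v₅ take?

v₁ has just one choice, so v₁ = 5. So v₅ can't be 5.
v₆'s domain is down to {3}, so v₆ = 3. Eliminate 3 elsewhere: v₄.
The 5 still-open variables together cover exactly {1, 2, 4, 6, 7} — 5 values for 5 variables — and 7 appears only in v₅'s list, so v₅ = 7.

7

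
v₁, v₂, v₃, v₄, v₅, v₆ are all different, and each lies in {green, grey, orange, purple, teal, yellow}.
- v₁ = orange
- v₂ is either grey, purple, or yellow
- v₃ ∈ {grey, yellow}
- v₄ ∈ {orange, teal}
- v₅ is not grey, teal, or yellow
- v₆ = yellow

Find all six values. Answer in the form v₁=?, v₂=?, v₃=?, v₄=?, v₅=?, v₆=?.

v₁=orange, v₂=purple, v₃=grey, v₄=teal, v₅=green, v₆=yellow

v₁ has just one choice, so v₁ = orange. So v₄, v₅ can't be orange.
That leaves v₄ = teal.
That leaves v₆ = yellow. So v₂, v₃ can't be yellow.
v₃ must be grey (only option left). Eliminate grey elsewhere: v₂.
v₂ must be purple (only option left). Remove purple from v₅.
v₅ must be green (only option left).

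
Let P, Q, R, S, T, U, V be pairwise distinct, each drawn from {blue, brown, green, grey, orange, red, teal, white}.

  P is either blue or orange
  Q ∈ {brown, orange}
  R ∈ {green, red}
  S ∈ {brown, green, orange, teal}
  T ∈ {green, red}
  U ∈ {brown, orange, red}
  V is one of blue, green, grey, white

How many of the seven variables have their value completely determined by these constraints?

2

R and T between them cover only {green, red} — a naked pair. Remove those values from S, U, V.
Q and U between them cover only {brown, orange} — a naked pair. Remove those values from P, S.
P must be blue (only option left). Remove blue from V.
S must be teal (only option left).
Determined: P=blue, S=teal. The other variables each still have more than one consistent value. That makes 2.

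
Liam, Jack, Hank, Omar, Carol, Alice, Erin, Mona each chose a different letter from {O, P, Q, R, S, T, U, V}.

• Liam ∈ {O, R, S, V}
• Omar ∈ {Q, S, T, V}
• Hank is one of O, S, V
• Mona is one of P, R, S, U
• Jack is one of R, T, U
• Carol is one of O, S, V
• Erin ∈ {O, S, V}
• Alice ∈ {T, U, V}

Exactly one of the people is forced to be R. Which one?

Liam

The 8 variables draw from only 8 values {O, P, Q, R, S, T, U, V}, so each is used; only Mona can be P, hence Mona = P.
The 7 still-open variables draw from only 7 values {O, Q, R, S, T, U, V}, so each is used; only Omar can be Q, hence Omar = Q.
Hank, Carol, Erin share exactly the 3 values {O, S, V}; by pigeonhole those values go to them, so strike O, S, V from Liam, Alice.
So R goes to Liam.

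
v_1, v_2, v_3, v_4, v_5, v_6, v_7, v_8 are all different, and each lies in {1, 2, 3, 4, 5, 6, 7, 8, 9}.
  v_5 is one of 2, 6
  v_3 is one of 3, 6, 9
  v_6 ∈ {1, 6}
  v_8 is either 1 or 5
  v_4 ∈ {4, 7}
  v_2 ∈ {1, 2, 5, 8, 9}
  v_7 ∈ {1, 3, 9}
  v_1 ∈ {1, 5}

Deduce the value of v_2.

v_1 and v_8 between them cover only {1, 5} — a naked pair. Remove those values from v_2, v_6, v_7.
v_6's domain is down to {6}, so v_6 = 6. Strike 6 from v_3, v_5.
That leaves v_5 = 2. So v_2 can't be 2.
v_3 and v_7 share exactly the 2 values {3, 9}; by pigeonhole those values go to them, so strike 3, 9 from v_2.
So v_2 = 8.

8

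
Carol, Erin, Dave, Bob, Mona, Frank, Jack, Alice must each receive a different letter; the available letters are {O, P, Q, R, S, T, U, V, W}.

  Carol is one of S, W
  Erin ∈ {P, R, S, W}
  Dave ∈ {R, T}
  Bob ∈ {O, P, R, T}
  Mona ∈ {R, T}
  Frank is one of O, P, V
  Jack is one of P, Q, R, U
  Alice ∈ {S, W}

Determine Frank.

Carol and Alice between them cover only {S, W} — a naked pair. Remove those values from Erin.
Dave and Mona between them cover only {R, T} — a naked pair. Remove those values from Erin, Bob, Jack.
Erin must be P (only option left). Remove P from Bob, Frank, Jack.
That leaves Bob = O. Eliminate O elsewhere: Frank.
So Frank = V.

V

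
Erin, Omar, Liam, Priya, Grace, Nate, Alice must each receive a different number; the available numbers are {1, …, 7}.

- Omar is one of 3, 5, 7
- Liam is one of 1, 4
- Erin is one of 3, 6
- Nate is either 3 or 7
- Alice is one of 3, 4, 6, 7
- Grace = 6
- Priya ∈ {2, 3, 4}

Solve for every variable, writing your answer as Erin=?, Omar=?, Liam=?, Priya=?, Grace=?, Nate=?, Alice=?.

Erin=3, Omar=5, Liam=1, Priya=2, Grace=6, Nate=7, Alice=4

Grace has just one choice, so Grace = 6. Strike 6 from Erin, Alice.
That leaves Erin = 3. Remove 3 from Omar, Priya, Nate, Alice.
Nate must be 7 (only option left). So Omar, Alice can't be 7.
Alice's domain is down to {4}, so Alice = 4. Eliminate 4 elsewhere: Liam, Priya.
Omar has just one choice, so Omar = 5.
Liam's domain is down to {1}, so Liam = 1.
Priya has just one choice, so Priya = 2.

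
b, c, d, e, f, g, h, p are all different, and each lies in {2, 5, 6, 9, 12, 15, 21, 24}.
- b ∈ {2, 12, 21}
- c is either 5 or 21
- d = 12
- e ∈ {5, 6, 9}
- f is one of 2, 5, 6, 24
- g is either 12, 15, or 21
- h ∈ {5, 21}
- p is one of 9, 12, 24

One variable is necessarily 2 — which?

b

d must be 12 (only option left). Strike 12 from b, g, p.
The 7 still-open variables together cover exactly {2, 5, 6, 9, 15, 21, 24} — 7 values for 7 variables — and 15 appears only in g's list, so g = 15.
The 2 variables c and h are confined to {5, 21}, which locks those values in; drop them from b, e, f.
So 2 goes to b.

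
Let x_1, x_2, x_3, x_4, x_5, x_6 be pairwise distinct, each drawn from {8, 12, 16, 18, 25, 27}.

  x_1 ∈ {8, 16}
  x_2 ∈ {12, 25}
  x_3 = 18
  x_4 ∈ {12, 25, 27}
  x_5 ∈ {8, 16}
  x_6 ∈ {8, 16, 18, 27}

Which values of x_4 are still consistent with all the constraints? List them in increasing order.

12, 25

x_3 has just one choice, so x_3 = 18. Strike 18 from x_6.
The 2 variables x_1 and x_5 are confined to {8, 16}, which locks those values in; drop them from x_6.
x_6 has just one choice, so x_6 = 27. Remove 27 from x_4.
No further eliminations apply; x_4 can still be any of 12, 25.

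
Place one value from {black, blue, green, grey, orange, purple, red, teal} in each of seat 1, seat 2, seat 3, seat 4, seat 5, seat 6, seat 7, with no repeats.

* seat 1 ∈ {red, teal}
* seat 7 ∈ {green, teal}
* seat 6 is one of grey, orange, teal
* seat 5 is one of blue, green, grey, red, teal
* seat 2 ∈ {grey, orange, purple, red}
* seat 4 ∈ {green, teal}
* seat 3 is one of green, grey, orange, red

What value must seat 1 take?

red

The 7 variables draw from only 7 values {blue, green, grey, orange, purple, red, teal}, so each is used; only seat 5 can be blue, hence seat 5 = blue.
The 6 still-open variables draw from only 6 values {green, grey, orange, purple, red, teal}, so each is used; only seat 2 can be purple, hence seat 2 = purple.
seat 4 and seat 7 share exactly the 2 values {green, teal}; by pigeonhole those values go to them, so strike green, teal from seat 1, seat 3, seat 6.
So seat 1 = red.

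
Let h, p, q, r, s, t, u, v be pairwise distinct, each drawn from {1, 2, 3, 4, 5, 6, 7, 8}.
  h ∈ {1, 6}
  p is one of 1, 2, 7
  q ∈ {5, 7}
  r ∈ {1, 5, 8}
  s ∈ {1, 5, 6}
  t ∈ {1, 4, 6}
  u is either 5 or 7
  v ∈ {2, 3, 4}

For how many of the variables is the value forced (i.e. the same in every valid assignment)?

4

Among the 8 variables, 3 fits only v (and all 8 values in {1, 2, 3, 4, 5, 6, 7, 8} must be used), so v = 3.
The 7 still-open variables draw from only 7 values {1, 2, 4, 5, 6, 7, 8}, so each is used; only p can be 2, hence p = 2.
Among the 6 still-open variables, 4 fits only t (and all 6 values in {1, 4, 5, 6, 7, 8} must be used), so t = 4.
The 5 still-open variables together cover exactly {1, 5, 6, 7, 8} — 5 values for 5 variables — and 8 appears only in r's list, so r = 8.
The 2 variables q and u are confined to {5, 7}, which locks those values in; drop them from s.
Determined: p=2, r=8, t=4, v=3. The other variables each still have more than one consistent value. That makes 4.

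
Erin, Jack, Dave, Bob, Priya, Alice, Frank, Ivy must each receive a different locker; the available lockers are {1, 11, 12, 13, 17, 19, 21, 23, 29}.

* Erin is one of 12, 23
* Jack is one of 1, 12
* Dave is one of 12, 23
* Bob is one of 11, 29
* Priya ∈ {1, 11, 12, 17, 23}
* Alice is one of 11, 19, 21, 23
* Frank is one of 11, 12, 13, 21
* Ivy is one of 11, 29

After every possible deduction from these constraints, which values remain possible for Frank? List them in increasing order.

13, 21

Erin and Dave between them cover only {12, 23} — a naked pair. Remove those values from Jack, Priya, Alice, Frank.
Jack has just one choice, so Jack = 1. So Priya can't be 1.
Bob and Ivy share exactly the 2 values {11, 29}; by pigeonhole those values go to them, so strike 11, 29 from Priya, Alice, Frank.
That leaves Priya = 17.
No further eliminations apply; Frank can still be any of 13, 21.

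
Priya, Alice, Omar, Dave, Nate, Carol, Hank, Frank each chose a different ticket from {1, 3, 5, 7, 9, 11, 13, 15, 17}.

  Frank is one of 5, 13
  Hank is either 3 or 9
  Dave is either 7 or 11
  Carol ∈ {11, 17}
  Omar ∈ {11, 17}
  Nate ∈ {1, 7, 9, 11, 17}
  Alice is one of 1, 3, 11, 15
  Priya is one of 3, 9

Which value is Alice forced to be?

15

Priya and Hank between them cover only {3, 9} — a naked pair. Remove those values from Alice, Nate.
Omar and Carol share exactly the 2 values {11, 17}; by pigeonhole those values go to them, so strike 11, 17 from Alice, Dave, Nate.
Dave's domain is down to {7}, so Dave = 7. So Nate can't be 7.
Nate has just one choice, so Nate = 1. Eliminate 1 elsewhere: Alice.
So Alice = 15.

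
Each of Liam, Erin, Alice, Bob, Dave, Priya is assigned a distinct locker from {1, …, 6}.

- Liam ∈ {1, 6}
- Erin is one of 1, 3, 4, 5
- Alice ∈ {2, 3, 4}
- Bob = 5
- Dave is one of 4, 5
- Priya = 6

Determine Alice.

2

Bob's domain is down to {5}, so Bob = 5. Remove 5 from Erin, Dave.
Dave must be 4 (only option left). Eliminate 4 elsewhere: Erin, Alice.
Priya's domain is down to {6}, so Priya = 6. So Liam can't be 6.
Liam's domain is down to {1}, so Liam = 1. Strike 1 from Erin.
Erin must be 3 (only option left). So Alice can't be 3.
So Alice = 2.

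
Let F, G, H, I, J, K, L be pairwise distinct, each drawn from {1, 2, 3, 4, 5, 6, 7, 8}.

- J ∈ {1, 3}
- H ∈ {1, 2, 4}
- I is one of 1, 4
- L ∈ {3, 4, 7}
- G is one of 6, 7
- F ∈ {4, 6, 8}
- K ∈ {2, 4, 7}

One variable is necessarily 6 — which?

The 7 variables together cover exactly {1, 2, 3, 4, 6, 7, 8} — 7 values for 7 variables — and 8 appears only in F's list, so F = 8.
The 6 still-open variables draw from only 6 values {1, 2, 3, 4, 6, 7}, so each is used; only G can be 6, hence G = 6.

G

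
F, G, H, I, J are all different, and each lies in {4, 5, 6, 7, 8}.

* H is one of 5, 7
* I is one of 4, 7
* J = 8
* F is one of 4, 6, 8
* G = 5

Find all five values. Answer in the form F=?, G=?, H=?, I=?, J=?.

G's domain is down to {5}, so G = 5. Eliminate 5 elsewhere: H.
H must be 7 (only option left). Strike 7 from I.
That leaves I = 4. Remove 4 from F.
J must be 8 (only option left). So F can't be 8.
That leaves F = 6.

F=6, G=5, H=7, I=4, J=8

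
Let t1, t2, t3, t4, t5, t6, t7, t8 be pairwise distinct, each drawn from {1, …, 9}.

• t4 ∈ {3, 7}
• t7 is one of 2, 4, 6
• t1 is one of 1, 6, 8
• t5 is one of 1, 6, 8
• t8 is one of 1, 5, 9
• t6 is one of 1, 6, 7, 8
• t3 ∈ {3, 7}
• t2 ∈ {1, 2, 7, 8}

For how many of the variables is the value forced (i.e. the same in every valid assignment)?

2

t3 and t4 share exactly the 2 values {3, 7}; by pigeonhole those values go to them, so strike 3, 7 from t2, t6.
t1, t5, t6 between them cover only {1, 6, 8} — a naked triple. Remove those values from t2, t7, t8.
That leaves t2 = 2. Strike 2 from t7.
That leaves t7 = 4.
Determined: t2=2, t7=4. The other variables each still have more than one consistent value. That makes 2.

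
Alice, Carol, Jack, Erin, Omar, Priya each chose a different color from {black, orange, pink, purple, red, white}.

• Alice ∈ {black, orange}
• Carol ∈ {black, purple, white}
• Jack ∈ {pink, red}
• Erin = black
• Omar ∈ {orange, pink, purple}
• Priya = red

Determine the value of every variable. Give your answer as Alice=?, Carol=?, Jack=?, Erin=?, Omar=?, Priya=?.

Alice=orange, Carol=white, Jack=pink, Erin=black, Omar=purple, Priya=red

Erin's domain is down to {black}, so Erin = black. So Alice, Carol can't be black.
That leaves Priya = red. So Jack can't be red.
Alice's domain is down to {orange}, so Alice = orange. Eliminate orange elsewhere: Omar.
Jack's domain is down to {pink}, so Jack = pink. So Omar can't be pink.
Omar has just one choice, so Omar = purple. Strike purple from Carol.
That leaves Carol = white.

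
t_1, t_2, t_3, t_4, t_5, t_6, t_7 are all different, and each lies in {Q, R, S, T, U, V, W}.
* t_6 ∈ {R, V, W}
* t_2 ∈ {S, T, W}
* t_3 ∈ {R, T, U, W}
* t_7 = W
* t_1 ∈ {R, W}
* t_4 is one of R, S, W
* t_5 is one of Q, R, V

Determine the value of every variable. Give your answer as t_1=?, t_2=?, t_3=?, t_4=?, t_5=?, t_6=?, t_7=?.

t_1=R, t_2=T, t_3=U, t_4=S, t_5=Q, t_6=V, t_7=W

t_7 has just one choice, so t_7 = W. So t_1, t_2, t_3, t_4, t_6 can't be W.
t_1 must be R (only option left). Remove R from t_3, t_4, t_5, t_6.
That leaves t_4 = S. Remove S from t_2.
That leaves t_6 = V. So t_5 can't be V.
t_2 must be T (only option left). Eliminate T elsewhere: t_3.
That leaves t_3 = U.
t_5's domain is down to {Q}, so t_5 = Q.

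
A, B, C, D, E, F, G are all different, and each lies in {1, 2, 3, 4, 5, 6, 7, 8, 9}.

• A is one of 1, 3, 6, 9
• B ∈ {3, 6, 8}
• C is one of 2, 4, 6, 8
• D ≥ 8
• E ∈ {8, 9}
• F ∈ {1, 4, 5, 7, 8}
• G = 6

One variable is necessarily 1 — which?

G must be 6 (only option left). Eliminate 6 elsewhere: A, B, C.
D and E share exactly the 2 values {8, 9}; by pigeonhole those values go to them, so strike 8, 9 from A, B, C, F.
B must be 3 (only option left). Remove 3 from A.
So 1 goes to A.

A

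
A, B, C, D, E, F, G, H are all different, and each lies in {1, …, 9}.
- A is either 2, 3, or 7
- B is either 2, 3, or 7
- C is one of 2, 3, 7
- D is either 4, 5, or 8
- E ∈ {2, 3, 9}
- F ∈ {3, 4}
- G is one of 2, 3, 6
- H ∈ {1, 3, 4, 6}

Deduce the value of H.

A, B, C share exactly the 3 values {2, 3, 7}; by pigeonhole those values go to them, so strike 2, 3, 7 from E, F, G, H.
E's domain is down to {9}, so E = 9.
That leaves F = 4. Remove 4 from D, H.
G's domain is down to {6}, so G = 6. Eliminate 6 elsewhere: H.
So H = 1.

1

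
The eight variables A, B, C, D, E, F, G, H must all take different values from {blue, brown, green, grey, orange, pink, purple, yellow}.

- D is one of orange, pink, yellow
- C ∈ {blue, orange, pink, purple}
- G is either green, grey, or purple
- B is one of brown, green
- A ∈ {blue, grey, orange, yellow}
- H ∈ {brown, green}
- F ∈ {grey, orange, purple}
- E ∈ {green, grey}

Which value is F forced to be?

The 2 variables B and H are confined to {brown, green}, which locks those values in; drop them from E, G.
E must be grey (only option left). So A, F, G can't be grey.
G's domain is down to {purple}, so G = purple. Remove purple from C, F.
So F = orange.

orange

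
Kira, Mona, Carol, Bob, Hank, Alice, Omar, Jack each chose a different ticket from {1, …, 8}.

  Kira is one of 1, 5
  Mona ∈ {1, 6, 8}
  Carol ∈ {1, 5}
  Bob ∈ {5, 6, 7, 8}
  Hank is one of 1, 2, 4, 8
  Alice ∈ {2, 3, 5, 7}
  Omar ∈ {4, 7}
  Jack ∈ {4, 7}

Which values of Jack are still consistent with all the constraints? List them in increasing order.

The 8 variables together cover exactly {1, 2, 3, 4, 5, 6, 7, 8} — 8 values for 8 variables — and 3 appears only in Alice's list, so Alice = 3.
Among the 7 still-open variables, 2 fits only Hank (and all 7 values in {1, 2, 4, 5, 6, 7, 8} must be used), so Hank = 2.
Kira and Carol between them cover only {1, 5} — a naked pair. Remove those values from Mona, Bob.
The 2 variables Omar and Jack are confined to {4, 7}, which locks those values in; drop them from Bob.
No further eliminations apply; Jack can still be any of 4, 7.

4, 7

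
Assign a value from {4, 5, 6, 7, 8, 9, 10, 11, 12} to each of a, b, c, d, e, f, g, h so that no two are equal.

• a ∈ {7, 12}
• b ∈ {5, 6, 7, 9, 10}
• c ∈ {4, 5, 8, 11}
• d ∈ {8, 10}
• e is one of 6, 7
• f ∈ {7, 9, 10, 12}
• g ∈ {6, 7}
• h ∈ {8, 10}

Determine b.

The 2 variables d and h are confined to {8, 10}, which locks those values in; drop them from b, c, f.
e and g share exactly the 2 values {6, 7}; by pigeonhole those values go to them, so strike 6, 7 from a, b, f.
a must be 12 (only option left). So f can't be 12.
That leaves f = 9. Strike 9 from b.
So b = 5.

5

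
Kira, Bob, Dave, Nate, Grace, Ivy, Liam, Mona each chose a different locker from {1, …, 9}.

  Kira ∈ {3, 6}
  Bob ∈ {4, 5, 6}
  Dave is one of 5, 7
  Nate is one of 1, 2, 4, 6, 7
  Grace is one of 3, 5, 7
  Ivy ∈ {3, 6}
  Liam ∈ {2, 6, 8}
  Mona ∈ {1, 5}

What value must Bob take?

4

Among the 8 variables, 8 fits only Liam (and all 8 values in {1, 2, 3, 4, 5, 6, 7, 8} must be used), so Liam = 8.
The 7 still-open variables together cover exactly {1, 2, 3, 4, 5, 6, 7} — 7 values for 7 variables — and 2 appears only in Nate's list, so Nate = 2.
The 6 still-open variables together cover exactly {1, 3, 4, 5, 6, 7} — 6 values for 6 variables — and 1 appears only in Mona's list, so Mona = 1.
The 5 still-open variables draw from only 5 values {3, 4, 5, 6, 7}, so each is used; only Bob can be 4, hence Bob = 4.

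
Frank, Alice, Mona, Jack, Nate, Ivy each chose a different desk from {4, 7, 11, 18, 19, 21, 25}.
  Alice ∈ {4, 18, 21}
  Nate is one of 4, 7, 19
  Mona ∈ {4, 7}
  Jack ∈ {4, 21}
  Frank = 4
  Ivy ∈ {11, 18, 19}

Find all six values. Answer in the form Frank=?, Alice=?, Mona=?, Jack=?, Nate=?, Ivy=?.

Frank=4, Alice=18, Mona=7, Jack=21, Nate=19, Ivy=11

Frank's domain is down to {4}, so Frank = 4. Eliminate 4 elsewhere: Alice, Mona, Jack, Nate.
Mona has just one choice, so Mona = 7. Remove 7 from Nate.
Jack must be 21 (only option left). Eliminate 21 elsewhere: Alice.
That leaves Nate = 19. Strike 19 from Ivy.
Alice has just one choice, so Alice = 18. Remove 18 from Ivy.
Ivy must be 11 (only option left).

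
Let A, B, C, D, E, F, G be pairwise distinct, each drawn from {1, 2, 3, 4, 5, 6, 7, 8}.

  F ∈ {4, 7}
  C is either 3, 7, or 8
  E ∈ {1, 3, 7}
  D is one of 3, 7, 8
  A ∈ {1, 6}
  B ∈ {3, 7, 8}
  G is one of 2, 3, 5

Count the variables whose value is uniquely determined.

B, C, D share exactly the 3 values {3, 7, 8}; by pigeonhole those values go to them, so strike 3, 7, 8 from E, F, G.
E's domain is down to {1}, so E = 1. Eliminate 1 elsewhere: A.
F's domain is down to {4}, so F = 4.
A's domain is down to {6}, so A = 6.
Determined: A=6, E=1, F=4. The other variables each still have more than one consistent value. That makes 3.

3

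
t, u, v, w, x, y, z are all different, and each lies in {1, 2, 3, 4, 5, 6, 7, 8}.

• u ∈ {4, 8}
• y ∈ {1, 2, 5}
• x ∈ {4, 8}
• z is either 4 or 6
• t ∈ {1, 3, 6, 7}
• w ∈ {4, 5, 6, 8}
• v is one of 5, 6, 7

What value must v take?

7

u and x between them cover only {4, 8} — a naked pair. Remove those values from w, z.
z must be 6 (only option left). Eliminate 6 elsewhere: t, v, w.
w has just one choice, so w = 5. So v, y can't be 5.
So v = 7.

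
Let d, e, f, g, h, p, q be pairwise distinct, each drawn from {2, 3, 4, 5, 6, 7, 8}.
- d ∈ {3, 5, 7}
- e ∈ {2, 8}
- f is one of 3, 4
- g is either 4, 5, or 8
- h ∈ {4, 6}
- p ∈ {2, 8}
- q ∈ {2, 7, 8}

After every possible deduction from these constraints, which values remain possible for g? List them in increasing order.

4, 5

The 7 variables together cover exactly {2, 3, 4, 5, 6, 7, 8} — 7 values for 7 variables — and 6 appears only in h's list, so h = 6.
e and p share exactly the 2 values {2, 8}; by pigeonhole those values go to them, so strike 2, 8 from g, q.
That leaves q = 7. Strike 7 from d.
No further eliminations apply; g can still be any of 4, 5.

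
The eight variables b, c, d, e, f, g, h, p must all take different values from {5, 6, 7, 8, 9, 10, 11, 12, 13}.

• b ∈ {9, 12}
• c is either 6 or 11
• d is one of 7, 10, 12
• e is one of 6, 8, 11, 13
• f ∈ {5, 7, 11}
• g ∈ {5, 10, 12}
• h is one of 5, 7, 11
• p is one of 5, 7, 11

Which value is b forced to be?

The 3 variables f, h, p are confined to {5, 7, 11}, which locks those values in; drop them from c, d, e, g.
That leaves c = 6. Strike 6 from e.
The 2 variables d and g are confined to {10, 12}, which locks those values in; drop them from b.
So b = 9.

9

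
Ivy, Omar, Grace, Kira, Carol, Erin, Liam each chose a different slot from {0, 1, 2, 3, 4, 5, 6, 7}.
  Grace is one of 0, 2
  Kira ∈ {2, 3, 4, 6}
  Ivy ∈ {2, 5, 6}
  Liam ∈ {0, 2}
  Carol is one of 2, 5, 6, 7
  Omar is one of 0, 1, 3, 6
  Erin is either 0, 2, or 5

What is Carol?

7

The 2 variables Grace and Liam are confined to {0, 2}, which locks those values in; drop them from Ivy, Omar, Kira, Carol, Erin.
Erin has just one choice, so Erin = 5. Eliminate 5 elsewhere: Ivy, Carol.
Ivy has just one choice, so Ivy = 6. So Omar, Kira, Carol can't be 6.
So Carol = 7.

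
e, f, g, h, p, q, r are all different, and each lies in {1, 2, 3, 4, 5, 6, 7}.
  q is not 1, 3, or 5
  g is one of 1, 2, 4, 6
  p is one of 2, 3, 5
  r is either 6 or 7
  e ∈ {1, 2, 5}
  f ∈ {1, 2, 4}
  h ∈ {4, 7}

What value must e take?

5

The 7 variables draw from only 7 values {1, 2, 3, 4, 5, 6, 7}, so each is used; only p can be 3, hence p = 3.
The 6 still-open variables draw from only 6 values {1, 2, 4, 5, 6, 7}, so each is used; only e can be 5, hence e = 5.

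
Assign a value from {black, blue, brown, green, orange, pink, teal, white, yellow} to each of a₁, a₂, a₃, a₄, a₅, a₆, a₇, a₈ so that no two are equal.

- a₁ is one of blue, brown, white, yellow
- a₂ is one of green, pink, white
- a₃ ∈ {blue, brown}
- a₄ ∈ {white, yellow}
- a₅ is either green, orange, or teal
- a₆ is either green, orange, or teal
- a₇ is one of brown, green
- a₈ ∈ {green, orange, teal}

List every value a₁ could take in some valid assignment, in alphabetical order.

The 8 variables together cover exactly {blue, brown, green, orange, pink, teal, white, yellow} — 8 values for 8 variables — and pink appears only in a₂'s list, so a₂ = pink.
a₅, a₆, a₈ between them cover only {green, orange, teal} — a naked triple. Remove those values from a₇.
That leaves a₇ = brown. So a₁, a₃ can't be brown.
That leaves a₃ = blue. So a₁ can't be blue.
No further eliminations apply; a₁ can still be any of white, yellow.

white, yellow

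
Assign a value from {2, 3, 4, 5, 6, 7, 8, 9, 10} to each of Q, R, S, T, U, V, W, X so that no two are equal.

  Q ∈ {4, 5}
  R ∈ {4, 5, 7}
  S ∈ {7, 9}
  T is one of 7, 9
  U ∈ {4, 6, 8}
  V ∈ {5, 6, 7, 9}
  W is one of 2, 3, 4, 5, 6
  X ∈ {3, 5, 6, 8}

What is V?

The 8 variables draw from only 8 values {2, 3, 4, 5, 6, 7, 8, 9}, so each is used; only W can be 2, hence W = 2.
The 7 still-open variables together cover exactly {3, 4, 5, 6, 7, 8, 9} — 7 values for 7 variables — and 3 appears only in X's list, so X = 3.
The 6 still-open variables draw from only 6 values {4, 5, 6, 7, 8, 9}, so each is used; only U can be 8, hence U = 8.
The 5 still-open variables draw from only 5 values {4, 5, 6, 7, 9}, so each is used; only V can be 6, hence V = 6.

6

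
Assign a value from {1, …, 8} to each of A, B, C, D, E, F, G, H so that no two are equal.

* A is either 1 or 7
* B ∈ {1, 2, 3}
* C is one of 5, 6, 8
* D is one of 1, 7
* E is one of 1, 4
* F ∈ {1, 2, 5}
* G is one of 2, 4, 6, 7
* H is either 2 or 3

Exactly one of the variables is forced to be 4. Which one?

E

The 8 variables together cover exactly {1, 2, 3, 4, 5, 6, 7, 8} — 8 values for 8 variables — and 8 appears only in C's list, so C = 8.
Among the 7 still-open variables, 5 fits only F (and all 7 values in {1, 2, 3, 4, 5, 6, 7} must be used), so F = 5.
Among the 6 still-open variables, 6 fits only G (and all 6 values in {1, 2, 3, 4, 6, 7} must be used), so G = 6.
The 5 still-open variables draw from only 5 values {1, 2, 3, 4, 7}, so each is used; only E can be 4, hence E = 4.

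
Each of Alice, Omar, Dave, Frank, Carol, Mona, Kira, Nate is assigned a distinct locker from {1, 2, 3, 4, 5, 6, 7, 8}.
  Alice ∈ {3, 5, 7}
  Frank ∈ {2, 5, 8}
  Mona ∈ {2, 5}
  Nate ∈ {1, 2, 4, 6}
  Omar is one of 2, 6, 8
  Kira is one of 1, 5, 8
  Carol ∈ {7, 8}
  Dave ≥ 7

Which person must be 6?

Omar

The 8 variables together cover exactly {1, 2, 3, 4, 5, 6, 7, 8} — 8 values for 8 variables — and 3 appears only in Alice's list, so Alice = 3.
The 7 still-open variables draw from only 7 values {1, 2, 4, 5, 6, 7, 8}, so each is used; only Nate can be 4, hence Nate = 4.
Among the 6 still-open variables, 1 fits only Kira (and all 6 values in {1, 2, 5, 6, 7, 8} must be used), so Kira = 1.
The 5 still-open variables draw from only 5 values {2, 5, 6, 7, 8}, so each is used; only Omar can be 6, hence Omar = 6.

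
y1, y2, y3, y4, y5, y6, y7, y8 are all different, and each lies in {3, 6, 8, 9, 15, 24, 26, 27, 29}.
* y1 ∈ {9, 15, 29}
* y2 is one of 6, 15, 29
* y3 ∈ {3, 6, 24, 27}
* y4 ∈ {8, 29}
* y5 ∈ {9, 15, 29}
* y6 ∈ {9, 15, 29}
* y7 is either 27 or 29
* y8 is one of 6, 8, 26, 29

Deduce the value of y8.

26

y1, y5, y6 between them cover only {9, 15, 29} — a naked triple. Remove those values from y2, y4, y7, y8.
That leaves y2 = 6. Eliminate 6 elsewhere: y3, y8.
y4 has just one choice, so y4 = 8. Remove 8 from y8.
So y8 = 26.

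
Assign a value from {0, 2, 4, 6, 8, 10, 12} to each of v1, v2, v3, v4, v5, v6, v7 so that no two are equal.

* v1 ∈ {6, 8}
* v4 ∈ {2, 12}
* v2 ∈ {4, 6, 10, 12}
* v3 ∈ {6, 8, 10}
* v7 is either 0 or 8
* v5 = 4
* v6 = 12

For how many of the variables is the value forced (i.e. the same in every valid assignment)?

v5 has just one choice, so v5 = 4. Strike 4 from v2.
v6 has just one choice, so v6 = 12. So v2, v4 can't be 12.
v4 has just one choice, so v4 = 2.
The 4 still-open variables together cover exactly {0, 6, 8, 10} — 4 values for 4 variables — and 0 appears only in v7's list, so v7 = 0.
Determined: v4=2, v5=4, v6=12, v7=0. The other variables each still have more than one consistent value. That makes 4.

4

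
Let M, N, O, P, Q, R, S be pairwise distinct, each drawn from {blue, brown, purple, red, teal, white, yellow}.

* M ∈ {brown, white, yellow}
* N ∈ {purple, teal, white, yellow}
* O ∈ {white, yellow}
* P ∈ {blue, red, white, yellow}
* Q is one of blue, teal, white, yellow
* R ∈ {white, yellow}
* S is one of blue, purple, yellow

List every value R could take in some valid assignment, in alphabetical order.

white, yellow

The 7 variables draw from only 7 values {blue, brown, purple, red, teal, white, yellow}, so each is used; only M can be brown, hence M = brown.
The 6 still-open variables together cover exactly {blue, purple, red, teal, white, yellow} — 6 values for 6 variables — and red appears only in P's list, so P = red.
O and R share exactly the 2 values {white, yellow}; by pigeonhole those values go to them, so strike white, yellow from N, Q, S.
No further eliminations apply; R can still be any of white, yellow.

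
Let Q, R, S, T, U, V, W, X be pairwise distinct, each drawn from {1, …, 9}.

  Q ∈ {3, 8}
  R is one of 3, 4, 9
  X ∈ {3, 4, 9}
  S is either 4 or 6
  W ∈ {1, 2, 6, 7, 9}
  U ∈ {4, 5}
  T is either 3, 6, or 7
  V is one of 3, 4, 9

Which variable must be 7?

T

R, V, X share exactly the 3 values {3, 4, 9}; by pigeonhole those values go to them, so strike 3, 4, 9 from Q, S, T, U, W.
Q must be 8 (only option left).
S has just one choice, so S = 6. Strike 6 from T, W.
So 7 goes to T.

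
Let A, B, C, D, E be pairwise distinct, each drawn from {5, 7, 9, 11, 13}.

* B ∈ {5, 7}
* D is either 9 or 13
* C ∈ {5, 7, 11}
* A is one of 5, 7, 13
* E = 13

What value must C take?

11

E's domain is down to {13}, so E = 13. So A, D can't be 13.
D's domain is down to {9}, so D = 9.
The 3 still-open variables draw from only 3 values {5, 7, 11}, so each is used; only C can be 11, hence C = 11.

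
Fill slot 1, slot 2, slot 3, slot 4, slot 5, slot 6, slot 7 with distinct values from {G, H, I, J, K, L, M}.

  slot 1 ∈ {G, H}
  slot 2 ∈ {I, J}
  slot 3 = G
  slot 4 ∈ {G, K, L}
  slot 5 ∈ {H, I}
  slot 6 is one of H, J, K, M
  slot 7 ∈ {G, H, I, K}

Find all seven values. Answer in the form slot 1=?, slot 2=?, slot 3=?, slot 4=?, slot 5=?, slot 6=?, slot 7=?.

slot 3 must be G (only option left). So slot 1, slot 4, slot 7 can't be G.
slot 1 has just one choice, so slot 1 = H. So slot 5, slot 6, slot 7 can't be H.
slot 5 has just one choice, so slot 5 = I. So slot 2, slot 7 can't be I.
That leaves slot 7 = K. Strike K from slot 4, slot 6.
That leaves slot 2 = J. So slot 6 can't be J.
slot 4's domain is down to {L}, so slot 4 = L.
That leaves slot 6 = M.

slot 1=H, slot 2=J, slot 3=G, slot 4=L, slot 5=I, slot 6=M, slot 7=K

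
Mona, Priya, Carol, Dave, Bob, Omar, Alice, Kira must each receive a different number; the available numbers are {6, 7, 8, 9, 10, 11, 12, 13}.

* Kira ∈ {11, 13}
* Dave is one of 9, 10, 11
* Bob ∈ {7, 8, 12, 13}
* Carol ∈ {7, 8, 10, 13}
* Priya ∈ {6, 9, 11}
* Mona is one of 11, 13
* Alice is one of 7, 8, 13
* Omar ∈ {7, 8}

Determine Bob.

12

The 8 variables draw from only 8 values {6, 7, 8, 9, 10, 11, 12, 13}, so each is used; only Priya can be 6, hence Priya = 6.
Among the 7 still-open variables, 9 fits only Dave (and all 7 values in {7, 8, 9, 10, 11, 12, 13} must be used), so Dave = 9.
Among the 6 still-open variables, 10 fits only Carol (and all 6 values in {7, 8, 10, 11, 12, 13} must be used), so Carol = 10.
Among the 5 still-open variables, 12 fits only Bob (and all 5 values in {7, 8, 11, 12, 13} must be used), so Bob = 12.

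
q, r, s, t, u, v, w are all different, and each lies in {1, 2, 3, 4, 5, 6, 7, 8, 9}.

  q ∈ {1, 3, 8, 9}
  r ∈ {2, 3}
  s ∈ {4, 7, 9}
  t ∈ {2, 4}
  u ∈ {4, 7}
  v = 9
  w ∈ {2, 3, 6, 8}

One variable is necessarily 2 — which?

t

v's domain is down to {9}, so v = 9. Eliminate 9 elsewhere: q, s.
s and u share exactly the 2 values {4, 7}; by pigeonhole those values go to them, so strike 4, 7 from t.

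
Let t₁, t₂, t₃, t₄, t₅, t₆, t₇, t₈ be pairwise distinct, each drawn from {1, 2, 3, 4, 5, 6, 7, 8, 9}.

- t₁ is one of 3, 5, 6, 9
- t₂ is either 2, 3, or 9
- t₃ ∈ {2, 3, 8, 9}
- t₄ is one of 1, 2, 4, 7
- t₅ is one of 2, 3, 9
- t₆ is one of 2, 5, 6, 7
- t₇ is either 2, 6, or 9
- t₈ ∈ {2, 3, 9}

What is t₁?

t₂, t₅, t₈ share exactly the 3 values {2, 3, 9}; by pigeonhole those values go to them, so strike 2, 3, 9 from t₁, t₃, t₄, t₆, t₇.
t₃'s domain is down to {8}, so t₃ = 8.
t₇ has just one choice, so t₇ = 6. Remove 6 from t₁, t₆.
So t₁ = 5.

5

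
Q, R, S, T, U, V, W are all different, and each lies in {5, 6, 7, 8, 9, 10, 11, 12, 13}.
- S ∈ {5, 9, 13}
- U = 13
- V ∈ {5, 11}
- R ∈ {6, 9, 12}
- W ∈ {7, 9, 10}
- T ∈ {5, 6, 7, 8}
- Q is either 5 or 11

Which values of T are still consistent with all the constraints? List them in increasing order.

6, 7, 8

U has just one choice, so U = 13. Remove 13 from S.
Q and V share exactly the 2 values {5, 11}; by pigeonhole those values go to them, so strike 5, 11 from S, T.
That leaves S = 9. So R, W can't be 9.
No further eliminations apply; T can still be any of 6, 7, 8.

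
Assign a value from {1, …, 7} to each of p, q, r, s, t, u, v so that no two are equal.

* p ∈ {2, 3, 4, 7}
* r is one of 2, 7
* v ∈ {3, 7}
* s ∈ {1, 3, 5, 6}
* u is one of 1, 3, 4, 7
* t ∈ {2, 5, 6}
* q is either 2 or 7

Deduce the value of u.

1

q and r share exactly the 2 values {2, 7}; by pigeonhole those values go to them, so strike 2, 7 from p, t, u, v.
v has just one choice, so v = 3. Remove 3 from p, s, u.
p must be 4 (only option left). So u can't be 4.
So u = 1.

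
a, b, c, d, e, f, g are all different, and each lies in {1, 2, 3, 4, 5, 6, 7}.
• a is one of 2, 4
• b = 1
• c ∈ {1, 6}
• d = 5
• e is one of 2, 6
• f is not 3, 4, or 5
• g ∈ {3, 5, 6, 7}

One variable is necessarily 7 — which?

b's domain is down to {1}, so b = 1. Strike 1 from c, f.
That leaves c = 6. Remove 6 from e, f, g.
That leaves d = 5. Strike 5 from g.
e has just one choice, so e = 2. Strike 2 from a, f.
So 7 goes to f.

f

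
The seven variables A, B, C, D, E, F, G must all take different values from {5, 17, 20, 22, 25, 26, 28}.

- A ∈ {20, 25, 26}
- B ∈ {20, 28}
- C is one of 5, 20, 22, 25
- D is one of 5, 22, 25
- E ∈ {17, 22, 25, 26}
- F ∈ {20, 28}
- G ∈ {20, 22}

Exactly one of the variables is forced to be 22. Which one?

G

Among the 7 variables, 17 fits only E (and all 7 values in {5, 17, 20, 22, 25, 26, 28} must be used), so E = 17.
The 6 still-open variables together cover exactly {5, 20, 22, 25, 26, 28} — 6 values for 6 variables — and 26 appears only in A's list, so A = 26.
The 2 variables B and F are confined to {20, 28}, which locks those values in; drop them from C, G.
So 22 goes to G.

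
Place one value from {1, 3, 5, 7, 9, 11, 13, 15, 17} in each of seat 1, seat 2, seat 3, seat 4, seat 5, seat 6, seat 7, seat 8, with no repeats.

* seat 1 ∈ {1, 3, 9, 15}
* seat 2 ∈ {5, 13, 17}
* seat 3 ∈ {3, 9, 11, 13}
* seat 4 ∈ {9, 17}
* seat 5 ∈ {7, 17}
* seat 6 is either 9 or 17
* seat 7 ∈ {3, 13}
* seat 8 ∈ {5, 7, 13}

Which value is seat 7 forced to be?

The 2 variables seat 4 and seat 6 are confined to {9, 17}, which locks those values in; drop them from seat 1, seat 2, seat 3, seat 5.
seat 5 has just one choice, so seat 5 = 7. Remove 7 from seat 8.
The 2 variables seat 2 and seat 8 are confined to {5, 13}, which locks those values in; drop them from seat 3, seat 7.
So seat 7 = 3.

3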